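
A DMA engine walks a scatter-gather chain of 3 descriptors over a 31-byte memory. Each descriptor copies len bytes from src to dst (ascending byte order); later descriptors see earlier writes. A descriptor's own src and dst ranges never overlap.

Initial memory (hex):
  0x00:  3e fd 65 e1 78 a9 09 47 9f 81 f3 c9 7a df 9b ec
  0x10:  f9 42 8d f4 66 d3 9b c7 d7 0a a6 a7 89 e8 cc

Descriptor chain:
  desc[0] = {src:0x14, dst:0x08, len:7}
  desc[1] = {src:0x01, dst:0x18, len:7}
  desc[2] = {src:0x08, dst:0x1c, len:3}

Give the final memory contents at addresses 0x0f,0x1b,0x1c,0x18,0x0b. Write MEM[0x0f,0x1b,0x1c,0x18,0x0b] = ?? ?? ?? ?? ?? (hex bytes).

D0: mem[0x08..0x0e] <- [66 d3 9b c7 d7 0a a6]
D1: mem[0x18..0x1e] <- [fd 65 e1 78 a9 09 47]
D2: mem[0x1c..0x1e] <- [66 d3 9b]
query mem[0x0f]=0xec, mem[0x1b]=0x78, mem[0x1c]=0x66, mem[0x18]=0xfd, mem[0x0b]=0xc7

MEM[0x0f,0x1b,0x1c,0x18,0x0b] = ec 78 66 fd c7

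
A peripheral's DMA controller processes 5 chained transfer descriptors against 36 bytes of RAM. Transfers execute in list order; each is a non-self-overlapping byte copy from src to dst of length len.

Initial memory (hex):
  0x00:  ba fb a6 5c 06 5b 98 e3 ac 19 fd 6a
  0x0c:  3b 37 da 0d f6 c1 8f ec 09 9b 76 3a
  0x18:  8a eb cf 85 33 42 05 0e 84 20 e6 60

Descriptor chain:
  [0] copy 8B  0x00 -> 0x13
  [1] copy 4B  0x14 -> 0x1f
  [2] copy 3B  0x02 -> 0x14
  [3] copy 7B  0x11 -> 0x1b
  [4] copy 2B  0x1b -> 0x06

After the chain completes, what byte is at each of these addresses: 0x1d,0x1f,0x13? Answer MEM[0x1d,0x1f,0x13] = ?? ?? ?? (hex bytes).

MEM[0x1d,0x1f,0x13] = ba 5c ba

[0] 0x00->0x13 len=8 : ba fb a6 5c 06 5b 98 e3
[1] 0x14->0x1f len=4 : fb a6 5c 06
[2] 0x02->0x14 len=3 : a6 5c 06
[3] 0x11->0x1b len=7 : c1 8f ba a6 5c 06 06
[4] 0x1b->0x06 len=2 : c1 8f
query mem[0x1d]=0xba, mem[0x1f]=0x5c, mem[0x13]=0xba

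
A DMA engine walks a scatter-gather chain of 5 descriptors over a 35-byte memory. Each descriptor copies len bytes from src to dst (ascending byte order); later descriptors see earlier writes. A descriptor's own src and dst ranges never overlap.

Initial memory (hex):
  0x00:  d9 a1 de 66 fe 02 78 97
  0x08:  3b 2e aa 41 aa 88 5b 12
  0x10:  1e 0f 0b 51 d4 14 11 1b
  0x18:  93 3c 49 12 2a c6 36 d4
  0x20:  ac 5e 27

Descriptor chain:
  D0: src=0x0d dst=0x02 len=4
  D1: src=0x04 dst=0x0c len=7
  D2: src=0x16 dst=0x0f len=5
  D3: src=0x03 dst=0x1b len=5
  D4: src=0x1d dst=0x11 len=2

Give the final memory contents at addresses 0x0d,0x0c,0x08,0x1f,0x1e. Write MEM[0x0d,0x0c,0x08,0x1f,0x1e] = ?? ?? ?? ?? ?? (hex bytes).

MEM[0x0d,0x0c,0x08,0x1f,0x1e] = 1e 12 3b 97 78

[0] 0x0d->0x02 len=4 : 88 5b 12 1e
[1] 0x04->0x0c len=7 : 12 1e 78 97 3b 2e aa
[2] 0x16->0x0f len=5 : 11 1b 93 3c 49
[3] 0x03->0x1b len=5 : 5b 12 1e 78 97
[4] 0x1d->0x11 len=2 : 1e 78
query mem[0x0d]=0x1e, mem[0x0c]=0x12, mem[0x08]=0x3b, mem[0x1f]=0x97, mem[0x1e]=0x78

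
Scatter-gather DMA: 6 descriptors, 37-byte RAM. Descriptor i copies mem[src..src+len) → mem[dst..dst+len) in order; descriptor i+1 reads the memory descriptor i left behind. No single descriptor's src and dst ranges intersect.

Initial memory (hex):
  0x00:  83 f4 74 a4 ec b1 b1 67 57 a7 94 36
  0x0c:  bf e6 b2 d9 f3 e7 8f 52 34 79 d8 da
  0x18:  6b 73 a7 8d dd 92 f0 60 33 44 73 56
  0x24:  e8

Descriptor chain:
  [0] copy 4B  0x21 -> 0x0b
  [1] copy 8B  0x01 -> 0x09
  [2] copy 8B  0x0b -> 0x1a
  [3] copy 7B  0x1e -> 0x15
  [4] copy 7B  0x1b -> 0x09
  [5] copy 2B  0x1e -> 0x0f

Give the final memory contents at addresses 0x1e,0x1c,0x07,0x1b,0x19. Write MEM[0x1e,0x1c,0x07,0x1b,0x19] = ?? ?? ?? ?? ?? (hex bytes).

#0 dst[0x0b+4] := {0x44,0x73,0x56,0xe8}
#1 dst[0x09+8] := {0xf4,0x74,0xa4,0xec,0xb1,0xb1,0x67,0x57}
#2 dst[0x1a+8] := {0xa4,0xec,0xb1,0xb1,0x67,0x57,0xe7,0x8f}
#3 dst[0x15+7] := {0x67,0x57,0xe7,0x8f,0x73,0x56,0xe8}
#4 dst[0x09+7] := {0xe8,0xb1,0xb1,0x67,0x57,0xe7,0x8f}
#5 dst[0x0f+2] := {0x67,0x57}
query mem[0x1e]=0x67, mem[0x1c]=0xb1, mem[0x07]=0x67, mem[0x1b]=0xe8, mem[0x19]=0x73

MEM[0x1e,0x1c,0x07,0x1b,0x19] = 67 b1 67 e8 73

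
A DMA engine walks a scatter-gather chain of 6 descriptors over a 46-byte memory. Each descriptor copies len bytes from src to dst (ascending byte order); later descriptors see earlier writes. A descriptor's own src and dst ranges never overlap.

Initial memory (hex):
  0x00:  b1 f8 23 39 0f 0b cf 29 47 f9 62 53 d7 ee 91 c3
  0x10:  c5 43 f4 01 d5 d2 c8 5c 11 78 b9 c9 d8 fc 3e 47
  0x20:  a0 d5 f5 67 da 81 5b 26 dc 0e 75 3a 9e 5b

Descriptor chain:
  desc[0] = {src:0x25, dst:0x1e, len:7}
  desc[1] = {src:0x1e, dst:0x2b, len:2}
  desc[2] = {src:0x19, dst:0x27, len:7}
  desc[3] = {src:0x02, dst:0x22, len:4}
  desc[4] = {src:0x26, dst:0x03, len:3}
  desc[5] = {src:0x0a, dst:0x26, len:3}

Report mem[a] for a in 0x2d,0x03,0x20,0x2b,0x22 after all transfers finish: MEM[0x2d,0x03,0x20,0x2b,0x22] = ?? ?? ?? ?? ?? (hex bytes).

#0 dst[0x1e+7] := {0x81,0x5b,0x26,0xdc,0x0e,0x75,0x3a}
#1 dst[0x2b+2] := {0x81,0x5b}
#2 dst[0x27+7] := {0x78,0xb9,0xc9,0xd8,0xfc,0x81,0x5b}
#3 dst[0x22+4] := {0x23,0x39,0x0f,0x0b}
#4 dst[0x03+3] := {0x5b,0x78,0xb9}
#5 dst[0x26+3] := {0x62,0x53,0xd7}
query mem[0x2d]=0x5b, mem[0x03]=0x5b, mem[0x20]=0x26, mem[0x2b]=0xfc, mem[0x22]=0x23

MEM[0x2d,0x03,0x20,0x2b,0x22] = 5b 5b 26 fc 23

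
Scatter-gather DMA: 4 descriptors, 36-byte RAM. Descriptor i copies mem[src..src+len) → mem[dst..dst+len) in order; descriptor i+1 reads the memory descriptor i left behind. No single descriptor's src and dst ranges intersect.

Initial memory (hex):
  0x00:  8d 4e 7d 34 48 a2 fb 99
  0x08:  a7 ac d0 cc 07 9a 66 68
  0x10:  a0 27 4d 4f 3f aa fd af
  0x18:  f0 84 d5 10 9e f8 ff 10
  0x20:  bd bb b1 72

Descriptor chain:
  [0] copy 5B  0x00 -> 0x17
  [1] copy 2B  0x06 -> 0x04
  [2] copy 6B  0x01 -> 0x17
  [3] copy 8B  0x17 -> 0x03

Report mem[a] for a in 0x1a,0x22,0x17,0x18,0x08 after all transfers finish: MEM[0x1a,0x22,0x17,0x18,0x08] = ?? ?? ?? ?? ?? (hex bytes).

[0] 0x00->0x17 len=5 : 8d 4e 7d 34 48
[1] 0x06->0x04 len=2 : fb 99
[2] 0x01->0x17 len=6 : 4e 7d 34 fb 99 fb
[3] 0x17->0x03 len=8 : 4e 7d 34 fb 99 fb f8 ff
query mem[0x1a]=0xfb, mem[0x22]=0xb1, mem[0x17]=0x4e, mem[0x18]=0x7d, mem[0x08]=0xfb

MEM[0x1a,0x22,0x17,0x18,0x08] = fb b1 4e 7d fb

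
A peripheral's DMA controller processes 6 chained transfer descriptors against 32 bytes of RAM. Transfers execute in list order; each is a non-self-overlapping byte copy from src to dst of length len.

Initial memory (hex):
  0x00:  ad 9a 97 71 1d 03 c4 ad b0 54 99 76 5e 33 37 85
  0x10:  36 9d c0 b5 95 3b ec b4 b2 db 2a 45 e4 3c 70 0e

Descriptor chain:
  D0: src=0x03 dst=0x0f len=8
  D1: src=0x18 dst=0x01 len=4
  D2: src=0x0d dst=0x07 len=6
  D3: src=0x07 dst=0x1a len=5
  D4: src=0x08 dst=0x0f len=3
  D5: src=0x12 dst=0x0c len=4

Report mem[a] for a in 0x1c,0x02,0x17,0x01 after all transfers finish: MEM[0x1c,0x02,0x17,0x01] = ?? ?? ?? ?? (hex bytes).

MEM[0x1c,0x02,0x17,0x01] = 71 db b4 b2

  after D0: wrote 8B at 0x0f = 711d03c4adb05499
  after D1: wrote 4B at 0x01 = b2db2a45
  after D2: wrote 6B at 0x07 = 3337711d03c4
  after D3: wrote 5B at 0x1a = 3337711d03
  after D4: wrote 3B at 0x0f = 37711d
  after D5: wrote 4B at 0x0c = c4adb054
query mem[0x1c]=0x71, mem[0x02]=0xdb, mem[0x17]=0xb4, mem[0x01]=0xb2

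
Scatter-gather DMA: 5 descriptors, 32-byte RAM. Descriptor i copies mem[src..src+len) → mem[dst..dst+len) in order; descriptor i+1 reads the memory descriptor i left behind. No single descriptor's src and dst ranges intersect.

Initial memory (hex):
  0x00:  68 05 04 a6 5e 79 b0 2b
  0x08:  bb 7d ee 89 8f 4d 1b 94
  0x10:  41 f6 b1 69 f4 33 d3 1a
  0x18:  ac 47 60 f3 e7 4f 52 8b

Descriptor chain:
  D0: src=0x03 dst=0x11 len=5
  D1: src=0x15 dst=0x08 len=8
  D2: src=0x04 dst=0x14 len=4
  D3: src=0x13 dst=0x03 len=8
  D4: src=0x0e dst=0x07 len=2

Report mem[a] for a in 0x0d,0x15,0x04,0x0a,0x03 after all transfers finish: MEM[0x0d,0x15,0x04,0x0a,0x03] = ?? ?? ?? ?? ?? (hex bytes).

D0: mem[0x11..0x15] <- [a6 5e 79 b0 2b]
D1: mem[0x08..0x0f] <- [2b d3 1a ac 47 60 f3 e7]
D2: mem[0x14..0x17] <- [5e 79 b0 2b]
D3: mem[0x03..0x0a] <- [79 5e 79 b0 2b ac 47 60]
D4: mem[0x07..0x08] <- [f3 e7]
query mem[0x0d]=0x60, mem[0x15]=0x79, mem[0x04]=0x5e, mem[0x0a]=0x60, mem[0x03]=0x79

MEM[0x0d,0x15,0x04,0x0a,0x03] = 60 79 5e 60 79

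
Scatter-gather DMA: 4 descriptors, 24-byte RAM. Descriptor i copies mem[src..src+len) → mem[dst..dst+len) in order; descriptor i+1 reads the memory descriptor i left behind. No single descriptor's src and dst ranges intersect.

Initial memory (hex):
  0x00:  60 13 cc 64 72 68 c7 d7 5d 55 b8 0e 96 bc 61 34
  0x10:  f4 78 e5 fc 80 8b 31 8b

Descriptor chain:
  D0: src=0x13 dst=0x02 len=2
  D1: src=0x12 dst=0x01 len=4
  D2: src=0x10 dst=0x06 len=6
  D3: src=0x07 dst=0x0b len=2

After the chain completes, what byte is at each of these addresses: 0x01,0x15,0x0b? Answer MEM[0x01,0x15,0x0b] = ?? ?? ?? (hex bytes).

#0 dst[0x02+2] := {0xfc,0x80}
#1 dst[0x01+4] := {0xe5,0xfc,0x80,0x8b}
#2 dst[0x06+6] := {0xf4,0x78,0xe5,0xfc,0x80,0x8b}
#3 dst[0x0b+2] := {0x78,0xe5}
query mem[0x01]=0xe5, mem[0x15]=0x8b, mem[0x0b]=0x78

MEM[0x01,0x15,0x0b] = e5 8b 78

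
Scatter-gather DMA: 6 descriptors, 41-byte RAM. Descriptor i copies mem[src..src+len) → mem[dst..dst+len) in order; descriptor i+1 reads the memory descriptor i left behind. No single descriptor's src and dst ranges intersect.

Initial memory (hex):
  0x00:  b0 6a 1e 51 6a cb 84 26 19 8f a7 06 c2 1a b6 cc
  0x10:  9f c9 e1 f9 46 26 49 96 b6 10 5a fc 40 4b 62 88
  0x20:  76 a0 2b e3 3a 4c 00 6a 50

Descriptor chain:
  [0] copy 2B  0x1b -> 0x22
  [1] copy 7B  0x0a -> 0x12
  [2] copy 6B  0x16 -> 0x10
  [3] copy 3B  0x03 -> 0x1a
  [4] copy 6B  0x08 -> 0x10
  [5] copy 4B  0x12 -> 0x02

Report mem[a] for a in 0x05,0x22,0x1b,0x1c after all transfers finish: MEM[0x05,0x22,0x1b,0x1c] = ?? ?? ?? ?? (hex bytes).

MEM[0x05,0x22,0x1b,0x1c] = 1a fc 6a cb

D0: mem[0x22..0x23] <- [fc 40]
D1: mem[0x12..0x18] <- [a7 06 c2 1a b6 cc 9f]
D2: mem[0x10..0x15] <- [b6 cc 9f 10 5a fc]
D3: mem[0x1a..0x1c] <- [51 6a cb]
D4: mem[0x10..0x15] <- [19 8f a7 06 c2 1a]
D5: mem[0x02..0x05] <- [a7 06 c2 1a]
query mem[0x05]=0x1a, mem[0x22]=0xfc, mem[0x1b]=0x6a, mem[0x1c]=0xcb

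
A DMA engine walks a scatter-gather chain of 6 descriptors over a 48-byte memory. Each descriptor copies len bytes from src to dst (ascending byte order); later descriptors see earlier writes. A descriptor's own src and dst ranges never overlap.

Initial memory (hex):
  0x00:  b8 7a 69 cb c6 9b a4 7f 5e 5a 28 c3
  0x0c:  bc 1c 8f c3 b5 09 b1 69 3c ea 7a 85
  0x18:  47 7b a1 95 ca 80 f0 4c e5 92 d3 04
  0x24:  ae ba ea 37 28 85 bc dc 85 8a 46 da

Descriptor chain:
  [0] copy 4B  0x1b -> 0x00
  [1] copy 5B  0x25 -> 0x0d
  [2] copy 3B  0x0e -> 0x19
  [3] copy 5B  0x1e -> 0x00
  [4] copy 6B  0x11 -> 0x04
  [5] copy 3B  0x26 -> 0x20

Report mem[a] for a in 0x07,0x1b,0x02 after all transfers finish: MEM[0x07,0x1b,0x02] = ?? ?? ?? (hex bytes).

MEM[0x07,0x1b,0x02] = 3c 28 e5

#0 dst[0x00+4] := {0x95,0xca,0x80,0xf0}
#1 dst[0x0d+5] := {0xba,0xea,0x37,0x28,0x85}
#2 dst[0x19+3] := {0xea,0x37,0x28}
#3 dst[0x00+5] := {0xf0,0x4c,0xe5,0x92,0xd3}
#4 dst[0x04+6] := {0x85,0xb1,0x69,0x3c,0xea,0x7a}
#5 dst[0x20+3] := {0xea,0x37,0x28}
query mem[0x07]=0x3c, mem[0x1b]=0x28, mem[0x02]=0xe5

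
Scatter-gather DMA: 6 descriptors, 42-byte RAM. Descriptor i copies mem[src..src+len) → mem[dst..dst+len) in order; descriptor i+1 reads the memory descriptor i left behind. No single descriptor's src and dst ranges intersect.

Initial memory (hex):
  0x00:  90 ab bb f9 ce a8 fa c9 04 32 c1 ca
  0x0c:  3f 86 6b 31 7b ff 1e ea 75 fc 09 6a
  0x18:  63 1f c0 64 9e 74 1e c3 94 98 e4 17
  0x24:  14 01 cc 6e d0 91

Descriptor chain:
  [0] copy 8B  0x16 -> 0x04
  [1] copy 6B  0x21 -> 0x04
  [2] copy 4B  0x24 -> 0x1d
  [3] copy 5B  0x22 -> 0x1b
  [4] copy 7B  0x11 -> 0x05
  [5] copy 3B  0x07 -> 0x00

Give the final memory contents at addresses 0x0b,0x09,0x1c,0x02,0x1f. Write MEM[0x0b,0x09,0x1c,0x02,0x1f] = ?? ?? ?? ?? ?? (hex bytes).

MEM[0x0b,0x09,0x1c,0x02,0x1f] = 6a fc 17 fc cc

D0: mem[0x04..0x0b] <- [09 6a 63 1f c0 64 9e 74]
D1: mem[0x04..0x09] <- [98 e4 17 14 01 cc]
D2: mem[0x1d..0x20] <- [14 01 cc 6e]
D3: mem[0x1b..0x1f] <- [e4 17 14 01 cc]
D4: mem[0x05..0x0b] <- [ff 1e ea 75 fc 09 6a]
D5: mem[0x00..0x02] <- [ea 75 fc]
query mem[0x0b]=0x6a, mem[0x09]=0xfc, mem[0x1c]=0x17, mem[0x02]=0xfc, mem[0x1f]=0xcc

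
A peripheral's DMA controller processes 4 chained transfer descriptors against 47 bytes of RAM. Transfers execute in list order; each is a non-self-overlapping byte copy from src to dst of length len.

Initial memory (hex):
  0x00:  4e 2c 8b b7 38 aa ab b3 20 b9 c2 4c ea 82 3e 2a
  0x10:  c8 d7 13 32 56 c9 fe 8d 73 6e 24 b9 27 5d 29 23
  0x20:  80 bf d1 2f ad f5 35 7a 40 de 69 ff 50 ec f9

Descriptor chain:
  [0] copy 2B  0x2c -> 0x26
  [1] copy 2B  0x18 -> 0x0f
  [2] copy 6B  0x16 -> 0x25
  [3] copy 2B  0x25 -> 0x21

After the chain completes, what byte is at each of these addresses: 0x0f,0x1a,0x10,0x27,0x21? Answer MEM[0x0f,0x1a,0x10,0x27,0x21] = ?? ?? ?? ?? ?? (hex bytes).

MEM[0x0f,0x1a,0x10,0x27,0x21] = 73 24 6e 73 fe

[0] 0x2c->0x26 len=2 : 50 ec
[1] 0x18->0x0f len=2 : 73 6e
[2] 0x16->0x25 len=6 : fe 8d 73 6e 24 b9
[3] 0x25->0x21 len=2 : fe 8d
query mem[0x0f]=0x73, mem[0x1a]=0x24, mem[0x10]=0x6e, mem[0x27]=0x73, mem[0x21]=0xfe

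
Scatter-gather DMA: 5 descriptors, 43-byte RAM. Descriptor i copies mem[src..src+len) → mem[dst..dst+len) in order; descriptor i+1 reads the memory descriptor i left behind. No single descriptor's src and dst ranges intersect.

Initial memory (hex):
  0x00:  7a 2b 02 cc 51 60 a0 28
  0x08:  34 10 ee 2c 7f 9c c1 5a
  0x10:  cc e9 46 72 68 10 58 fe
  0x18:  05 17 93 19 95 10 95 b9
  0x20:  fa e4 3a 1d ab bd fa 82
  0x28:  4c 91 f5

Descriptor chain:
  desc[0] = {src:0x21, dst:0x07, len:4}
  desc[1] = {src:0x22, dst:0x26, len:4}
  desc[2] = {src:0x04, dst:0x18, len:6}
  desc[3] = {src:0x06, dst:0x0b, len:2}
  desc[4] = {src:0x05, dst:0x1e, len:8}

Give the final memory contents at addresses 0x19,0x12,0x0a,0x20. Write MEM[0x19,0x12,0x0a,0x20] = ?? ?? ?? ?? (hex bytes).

#0 dst[0x07+4] := {0xe4,0x3a,0x1d,0xab}
#1 dst[0x26+4] := {0x3a,0x1d,0xab,0xbd}
#2 dst[0x18+6] := {0x51,0x60,0xa0,0xe4,0x3a,0x1d}
#3 dst[0x0b+2] := {0xa0,0xe4}
#4 dst[0x1e+8] := {0x60,0xa0,0xe4,0x3a,0x1d,0xab,0xa0,0xe4}
query mem[0x19]=0x60, mem[0x12]=0x46, mem[0x0a]=0xab, mem[0x20]=0xe4

MEM[0x19,0x12,0x0a,0x20] = 60 46 ab e4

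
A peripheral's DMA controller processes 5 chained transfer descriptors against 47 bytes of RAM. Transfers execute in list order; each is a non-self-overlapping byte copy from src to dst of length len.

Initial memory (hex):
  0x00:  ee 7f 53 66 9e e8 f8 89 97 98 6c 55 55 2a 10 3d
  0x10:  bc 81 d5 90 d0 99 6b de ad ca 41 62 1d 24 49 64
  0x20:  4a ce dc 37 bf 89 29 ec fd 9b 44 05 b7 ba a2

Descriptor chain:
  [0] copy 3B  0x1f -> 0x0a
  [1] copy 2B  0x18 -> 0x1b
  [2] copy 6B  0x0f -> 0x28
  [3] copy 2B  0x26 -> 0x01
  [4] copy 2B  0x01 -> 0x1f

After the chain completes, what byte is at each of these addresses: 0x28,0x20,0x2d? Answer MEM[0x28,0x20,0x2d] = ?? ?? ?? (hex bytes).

MEM[0x28,0x20,0x2d] = 3d ec d0

[0] 0x1f->0x0a len=3 : 64 4a ce
[1] 0x18->0x1b len=2 : ad ca
[2] 0x0f->0x28 len=6 : 3d bc 81 d5 90 d0
[3] 0x26->0x01 len=2 : 29 ec
[4] 0x01->0x1f len=2 : 29 ec
query mem[0x28]=0x3d, mem[0x20]=0xec, mem[0x2d]=0xd0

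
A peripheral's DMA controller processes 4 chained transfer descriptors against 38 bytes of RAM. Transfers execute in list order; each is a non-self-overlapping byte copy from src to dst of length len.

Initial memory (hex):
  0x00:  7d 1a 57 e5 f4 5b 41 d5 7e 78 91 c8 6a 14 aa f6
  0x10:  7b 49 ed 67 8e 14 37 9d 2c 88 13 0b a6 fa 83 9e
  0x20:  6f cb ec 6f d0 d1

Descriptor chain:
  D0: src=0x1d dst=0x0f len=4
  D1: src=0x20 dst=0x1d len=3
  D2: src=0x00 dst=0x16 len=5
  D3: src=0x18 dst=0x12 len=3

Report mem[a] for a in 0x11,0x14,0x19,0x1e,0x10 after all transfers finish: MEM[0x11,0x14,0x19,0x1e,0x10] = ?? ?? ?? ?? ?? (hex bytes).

MEM[0x11,0x14,0x19,0x1e,0x10] = 9e f4 e5 cb 83

[0] 0x1d->0x0f len=4 : fa 83 9e 6f
[1] 0x20->0x1d len=3 : 6f cb ec
[2] 0x00->0x16 len=5 : 7d 1a 57 e5 f4
[3] 0x18->0x12 len=3 : 57 e5 f4
query mem[0x11]=0x9e, mem[0x14]=0xf4, mem[0x19]=0xe5, mem[0x1e]=0xcb, mem[0x10]=0x83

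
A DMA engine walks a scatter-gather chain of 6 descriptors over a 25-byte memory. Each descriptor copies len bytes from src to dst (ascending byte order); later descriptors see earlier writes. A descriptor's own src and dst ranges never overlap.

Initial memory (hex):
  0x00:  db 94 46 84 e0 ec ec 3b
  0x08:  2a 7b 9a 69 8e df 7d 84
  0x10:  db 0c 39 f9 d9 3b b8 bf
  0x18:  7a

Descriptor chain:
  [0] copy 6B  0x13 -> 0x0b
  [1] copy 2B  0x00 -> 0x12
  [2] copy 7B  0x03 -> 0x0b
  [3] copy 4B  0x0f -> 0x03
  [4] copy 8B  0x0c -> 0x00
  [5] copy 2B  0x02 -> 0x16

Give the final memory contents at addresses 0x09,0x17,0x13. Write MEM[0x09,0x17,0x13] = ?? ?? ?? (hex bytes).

MEM[0x09,0x17,0x13] = 7b 3b 94

[0] 0x13->0x0b len=6 : f9 d9 3b b8 bf 7a
[1] 0x00->0x12 len=2 : db 94
[2] 0x03->0x0b len=7 : 84 e0 ec ec 3b 2a 7b
[3] 0x0f->0x03 len=4 : 3b 2a 7b db
[4] 0x0c->0x00 len=8 : e0 ec ec 3b 2a 7b db 94
[5] 0x02->0x16 len=2 : ec 3b
query mem[0x09]=0x7b, mem[0x17]=0x3b, mem[0x13]=0x94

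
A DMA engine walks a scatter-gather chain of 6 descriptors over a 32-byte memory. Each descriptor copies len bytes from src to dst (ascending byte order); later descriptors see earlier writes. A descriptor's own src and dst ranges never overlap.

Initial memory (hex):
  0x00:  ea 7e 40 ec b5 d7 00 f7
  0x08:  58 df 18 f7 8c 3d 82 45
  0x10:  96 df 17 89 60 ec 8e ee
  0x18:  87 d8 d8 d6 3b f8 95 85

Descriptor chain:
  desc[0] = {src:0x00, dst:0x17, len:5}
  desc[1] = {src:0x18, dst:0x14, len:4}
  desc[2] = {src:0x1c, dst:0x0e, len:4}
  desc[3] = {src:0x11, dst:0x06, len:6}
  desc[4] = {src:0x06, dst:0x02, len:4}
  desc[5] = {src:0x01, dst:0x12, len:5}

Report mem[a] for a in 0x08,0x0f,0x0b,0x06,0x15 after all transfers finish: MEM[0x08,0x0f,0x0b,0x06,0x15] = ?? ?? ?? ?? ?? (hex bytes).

MEM[0x08,0x0f,0x0b,0x06,0x15] = 89 f8 ec 85 89

  after D0: wrote 5B at 0x17 = ea7e40ecb5
  after D1: wrote 4B at 0x14 = 7e40ecb5
  after D2: wrote 4B at 0x0e = 3bf89585
  after D3: wrote 6B at 0x06 = 8517897e40ec
  after D4: wrote 4B at 0x02 = 8517897e
  after D5: wrote 5B at 0x12 = 7e8517897e
query mem[0x08]=0x89, mem[0x0f]=0xf8, mem[0x0b]=0xec, mem[0x06]=0x85, mem[0x15]=0x89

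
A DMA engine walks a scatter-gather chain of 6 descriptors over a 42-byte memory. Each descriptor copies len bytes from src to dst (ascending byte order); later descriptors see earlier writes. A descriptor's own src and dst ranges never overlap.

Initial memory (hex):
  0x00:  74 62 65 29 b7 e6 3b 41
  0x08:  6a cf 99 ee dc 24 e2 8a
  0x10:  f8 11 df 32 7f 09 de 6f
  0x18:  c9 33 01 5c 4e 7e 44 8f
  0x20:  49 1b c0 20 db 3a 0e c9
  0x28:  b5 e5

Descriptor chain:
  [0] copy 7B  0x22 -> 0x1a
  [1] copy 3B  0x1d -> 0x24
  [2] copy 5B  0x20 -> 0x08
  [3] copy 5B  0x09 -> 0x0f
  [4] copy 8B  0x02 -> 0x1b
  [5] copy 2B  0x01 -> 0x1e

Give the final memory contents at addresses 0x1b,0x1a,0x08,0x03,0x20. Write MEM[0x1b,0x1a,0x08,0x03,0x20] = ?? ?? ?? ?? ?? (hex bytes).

#0 dst[0x1a+7] := {0xc0,0x20,0xdb,0x3a,0x0e,0xc9,0xb5}
#1 dst[0x24+3] := {0x3a,0x0e,0xc9}
#2 dst[0x08+5] := {0xb5,0x1b,0xc0,0x20,0x3a}
#3 dst[0x0f+5] := {0x1b,0xc0,0x20,0x3a,0x24}
#4 dst[0x1b+8] := {0x65,0x29,0xb7,0xe6,0x3b,0x41,0xb5,0x1b}
#5 dst[0x1e+2] := {0x62,0x65}
query mem[0x1b]=0x65, mem[0x1a]=0xc0, mem[0x08]=0xb5, mem[0x03]=0x29, mem[0x20]=0x41

MEM[0x1b,0x1a,0x08,0x03,0x20] = 65 c0 b5 29 41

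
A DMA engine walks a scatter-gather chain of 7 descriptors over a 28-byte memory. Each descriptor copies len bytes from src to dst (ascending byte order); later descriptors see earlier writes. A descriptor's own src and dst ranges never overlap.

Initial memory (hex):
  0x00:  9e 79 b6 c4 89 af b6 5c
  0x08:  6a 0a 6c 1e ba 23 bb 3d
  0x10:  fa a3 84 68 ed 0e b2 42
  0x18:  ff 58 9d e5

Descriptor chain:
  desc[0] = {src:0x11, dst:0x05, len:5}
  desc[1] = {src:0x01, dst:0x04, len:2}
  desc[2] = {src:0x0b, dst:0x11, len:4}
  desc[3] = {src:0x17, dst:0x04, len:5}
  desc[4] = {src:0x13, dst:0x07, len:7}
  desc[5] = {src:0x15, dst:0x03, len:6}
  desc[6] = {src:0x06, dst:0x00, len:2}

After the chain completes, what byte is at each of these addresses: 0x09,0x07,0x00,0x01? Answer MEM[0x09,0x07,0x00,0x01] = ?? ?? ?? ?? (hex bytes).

  after D0: wrote 5B at 0x05 = a38468ed0e
  after D1: wrote 2B at 0x04 = 79b6
  after D2: wrote 4B at 0x11 = 1eba23bb
  after D3: wrote 5B at 0x04 = 42ff589de5
  after D4: wrote 7B at 0x07 = 23bb0eb242ff58
  after D5: wrote 6B at 0x03 = 0eb242ff589d
  after D6: wrote 2B at 0x00 = ff58
query mem[0x09]=0x0e, mem[0x07]=0x58, mem[0x00]=0xff, mem[0x01]=0x58

MEM[0x09,0x07,0x00,0x01] = 0e 58 ff 58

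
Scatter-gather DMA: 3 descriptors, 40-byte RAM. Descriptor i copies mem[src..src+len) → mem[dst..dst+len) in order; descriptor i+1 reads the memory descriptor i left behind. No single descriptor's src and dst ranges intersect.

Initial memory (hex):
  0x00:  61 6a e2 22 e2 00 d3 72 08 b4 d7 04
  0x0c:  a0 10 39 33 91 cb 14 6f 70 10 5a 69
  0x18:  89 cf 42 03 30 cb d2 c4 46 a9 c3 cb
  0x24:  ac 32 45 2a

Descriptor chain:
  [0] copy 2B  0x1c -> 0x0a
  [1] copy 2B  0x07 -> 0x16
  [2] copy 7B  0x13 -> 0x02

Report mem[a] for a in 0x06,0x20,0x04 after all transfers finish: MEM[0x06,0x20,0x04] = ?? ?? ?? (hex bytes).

MEM[0x06,0x20,0x04] = 08 46 10

[0] 0x1c->0x0a len=2 : 30 cb
[1] 0x07->0x16 len=2 : 72 08
[2] 0x13->0x02 len=7 : 6f 70 10 72 08 89 cf
query mem[0x06]=0x08, mem[0x20]=0x46, mem[0x04]=0x10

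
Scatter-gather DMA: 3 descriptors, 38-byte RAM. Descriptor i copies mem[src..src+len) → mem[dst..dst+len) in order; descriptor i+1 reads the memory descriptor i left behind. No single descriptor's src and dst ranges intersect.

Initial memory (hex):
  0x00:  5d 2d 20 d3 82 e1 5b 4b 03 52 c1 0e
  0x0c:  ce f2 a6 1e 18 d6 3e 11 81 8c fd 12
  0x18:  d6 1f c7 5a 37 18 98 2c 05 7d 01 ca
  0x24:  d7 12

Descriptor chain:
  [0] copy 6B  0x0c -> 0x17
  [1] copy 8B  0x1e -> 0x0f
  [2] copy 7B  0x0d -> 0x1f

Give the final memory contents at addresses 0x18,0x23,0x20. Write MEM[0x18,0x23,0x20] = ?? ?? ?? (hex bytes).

MEM[0x18,0x23,0x20] = f2 05 a6

#0 dst[0x17+6] := {0xce,0xf2,0xa6,0x1e,0x18,0xd6}
#1 dst[0x0f+8] := {0x98,0x2c,0x05,0x7d,0x01,0xca,0xd7,0x12}
#2 dst[0x1f+7] := {0xf2,0xa6,0x98,0x2c,0x05,0x7d,0x01}
query mem[0x18]=0xf2, mem[0x23]=0x05, mem[0x20]=0xa6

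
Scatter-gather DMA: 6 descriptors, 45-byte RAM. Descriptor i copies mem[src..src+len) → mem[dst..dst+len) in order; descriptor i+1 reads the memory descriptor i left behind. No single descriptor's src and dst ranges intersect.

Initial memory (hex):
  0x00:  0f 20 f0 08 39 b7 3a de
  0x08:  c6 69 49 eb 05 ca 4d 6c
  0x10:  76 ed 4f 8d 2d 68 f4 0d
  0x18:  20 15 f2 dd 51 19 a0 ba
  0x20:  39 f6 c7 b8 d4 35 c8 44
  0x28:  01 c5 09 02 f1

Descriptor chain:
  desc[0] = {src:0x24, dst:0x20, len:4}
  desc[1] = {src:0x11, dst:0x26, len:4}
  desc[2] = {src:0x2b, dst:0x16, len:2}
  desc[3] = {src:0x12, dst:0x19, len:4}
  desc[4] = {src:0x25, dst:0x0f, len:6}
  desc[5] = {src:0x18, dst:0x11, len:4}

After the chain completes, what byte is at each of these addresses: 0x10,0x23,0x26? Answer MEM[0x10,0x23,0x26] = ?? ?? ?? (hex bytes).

#0 dst[0x20+4] := {0xd4,0x35,0xc8,0x44}
#1 dst[0x26+4] := {0xed,0x4f,0x8d,0x2d}
#2 dst[0x16+2] := {0x02,0xf1}
#3 dst[0x19+4] := {0x4f,0x8d,0x2d,0x68}
#4 dst[0x0f+6] := {0x35,0xed,0x4f,0x8d,0x2d,0x09}
#5 dst[0x11+4] := {0x20,0x4f,0x8d,0x2d}
query mem[0x10]=0xed, mem[0x23]=0x44, mem[0x26]=0xed

MEM[0x10,0x23,0x26] = ed 44 ed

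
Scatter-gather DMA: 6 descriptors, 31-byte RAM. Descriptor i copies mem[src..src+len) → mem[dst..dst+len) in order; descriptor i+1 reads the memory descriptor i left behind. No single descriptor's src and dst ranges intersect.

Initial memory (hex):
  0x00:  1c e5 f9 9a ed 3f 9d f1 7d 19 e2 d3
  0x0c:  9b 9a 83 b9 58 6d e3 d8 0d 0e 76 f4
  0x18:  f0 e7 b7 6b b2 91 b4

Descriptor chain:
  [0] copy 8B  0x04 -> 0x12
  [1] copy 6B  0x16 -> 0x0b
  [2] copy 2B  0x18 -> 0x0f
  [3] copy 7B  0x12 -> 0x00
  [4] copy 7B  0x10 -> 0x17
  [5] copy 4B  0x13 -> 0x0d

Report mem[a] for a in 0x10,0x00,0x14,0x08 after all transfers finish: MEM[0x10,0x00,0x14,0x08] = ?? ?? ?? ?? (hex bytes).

MEM[0x10,0x00,0x14,0x08] = 7d ed 9d 7d

  after D0: wrote 8B at 0x12 = ed3f9df17d19e2d3
  after D1: wrote 6B at 0x0b = 7d19e2d3b76b
  after D2: wrote 2B at 0x0f = e2d3
  after D3: wrote 7B at 0x00 = ed3f9df17d19e2
  after D4: wrote 7B at 0x17 = d36ded3f9df17d
  after D5: wrote 4B at 0x0d = 3f9df17d
query mem[0x10]=0x7d, mem[0x00]=0xed, mem[0x14]=0x9d, mem[0x08]=0x7d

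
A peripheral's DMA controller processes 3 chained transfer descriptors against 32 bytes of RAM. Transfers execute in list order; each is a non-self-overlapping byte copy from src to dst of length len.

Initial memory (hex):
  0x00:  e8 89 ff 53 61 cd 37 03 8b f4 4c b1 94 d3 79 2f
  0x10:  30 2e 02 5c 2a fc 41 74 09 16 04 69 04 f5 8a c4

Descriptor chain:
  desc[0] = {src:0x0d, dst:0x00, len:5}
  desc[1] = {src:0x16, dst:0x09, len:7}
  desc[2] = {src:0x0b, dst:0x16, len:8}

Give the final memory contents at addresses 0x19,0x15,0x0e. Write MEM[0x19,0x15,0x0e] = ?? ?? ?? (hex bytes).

#0 dst[0x00+5] := {0xd3,0x79,0x2f,0x30,0x2e}
#1 dst[0x09+7] := {0x41,0x74,0x09,0x16,0x04,0x69,0x04}
#2 dst[0x16+8] := {0x09,0x16,0x04,0x69,0x04,0x30,0x2e,0x02}
query mem[0x19]=0x69, mem[0x15]=0xfc, mem[0x0e]=0x69

MEM[0x19,0x15,0x0e] = 69 fc 69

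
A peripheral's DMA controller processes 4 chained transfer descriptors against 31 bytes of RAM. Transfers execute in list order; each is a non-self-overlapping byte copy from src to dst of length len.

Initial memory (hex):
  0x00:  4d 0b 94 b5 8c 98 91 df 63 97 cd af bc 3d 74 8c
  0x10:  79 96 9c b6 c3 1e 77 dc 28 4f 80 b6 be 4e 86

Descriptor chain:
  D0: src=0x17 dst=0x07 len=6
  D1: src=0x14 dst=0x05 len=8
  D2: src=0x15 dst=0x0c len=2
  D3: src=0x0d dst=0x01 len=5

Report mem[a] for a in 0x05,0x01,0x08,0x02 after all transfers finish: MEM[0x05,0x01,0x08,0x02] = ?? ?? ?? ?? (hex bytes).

MEM[0x05,0x01,0x08,0x02] = 96 77 dc 74

  after D0: wrote 6B at 0x07 = dc284f80b6be
  after D1: wrote 8B at 0x05 = c31e77dc284f80b6
  after D2: wrote 2B at 0x0c = 1e77
  after D3: wrote 5B at 0x01 = 77748c7996
query mem[0x05]=0x96, mem[0x01]=0x77, mem[0x08]=0xdc, mem[0x02]=0x74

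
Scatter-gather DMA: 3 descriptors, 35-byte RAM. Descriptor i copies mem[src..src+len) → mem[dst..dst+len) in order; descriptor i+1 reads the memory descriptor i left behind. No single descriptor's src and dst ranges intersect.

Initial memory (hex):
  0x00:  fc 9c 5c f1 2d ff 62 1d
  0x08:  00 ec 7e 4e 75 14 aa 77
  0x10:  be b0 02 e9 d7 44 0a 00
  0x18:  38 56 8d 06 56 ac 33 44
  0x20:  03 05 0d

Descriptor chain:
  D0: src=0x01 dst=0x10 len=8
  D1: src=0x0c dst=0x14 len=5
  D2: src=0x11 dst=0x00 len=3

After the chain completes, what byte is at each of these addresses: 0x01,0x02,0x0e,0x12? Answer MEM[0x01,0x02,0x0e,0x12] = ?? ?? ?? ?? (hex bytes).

[0] 0x01->0x10 len=8 : 9c 5c f1 2d ff 62 1d 00
[1] 0x0c->0x14 len=5 : 75 14 aa 77 9c
[2] 0x11->0x00 len=3 : 5c f1 2d
query mem[0x01]=0xf1, mem[0x02]=0x2d, mem[0x0e]=0xaa, mem[0x12]=0xf1

MEM[0x01,0x02,0x0e,0x12] = f1 2d aa f1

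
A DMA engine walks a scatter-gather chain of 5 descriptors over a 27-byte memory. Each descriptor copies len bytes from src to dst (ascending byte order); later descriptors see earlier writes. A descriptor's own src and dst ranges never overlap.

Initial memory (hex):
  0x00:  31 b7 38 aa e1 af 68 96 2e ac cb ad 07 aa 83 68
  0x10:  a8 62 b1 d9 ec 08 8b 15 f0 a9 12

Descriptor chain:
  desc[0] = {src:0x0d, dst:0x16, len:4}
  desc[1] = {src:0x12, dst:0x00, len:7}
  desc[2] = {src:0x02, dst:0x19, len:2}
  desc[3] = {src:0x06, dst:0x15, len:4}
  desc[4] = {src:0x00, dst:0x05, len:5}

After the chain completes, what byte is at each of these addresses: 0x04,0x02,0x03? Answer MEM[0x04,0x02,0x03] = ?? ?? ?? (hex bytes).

D0: mem[0x16..0x19] <- [aa 83 68 a8]
D1: mem[0x00..0x06] <- [b1 d9 ec 08 aa 83 68]
D2: mem[0x19..0x1a] <- [ec 08]
D3: mem[0x15..0x18] <- [68 96 2e ac]
D4: mem[0x05..0x09] <- [b1 d9 ec 08 aa]
query mem[0x04]=0xaa, mem[0x02]=0xec, mem[0x03]=0x08

MEM[0x04,0x02,0x03] = aa ec 08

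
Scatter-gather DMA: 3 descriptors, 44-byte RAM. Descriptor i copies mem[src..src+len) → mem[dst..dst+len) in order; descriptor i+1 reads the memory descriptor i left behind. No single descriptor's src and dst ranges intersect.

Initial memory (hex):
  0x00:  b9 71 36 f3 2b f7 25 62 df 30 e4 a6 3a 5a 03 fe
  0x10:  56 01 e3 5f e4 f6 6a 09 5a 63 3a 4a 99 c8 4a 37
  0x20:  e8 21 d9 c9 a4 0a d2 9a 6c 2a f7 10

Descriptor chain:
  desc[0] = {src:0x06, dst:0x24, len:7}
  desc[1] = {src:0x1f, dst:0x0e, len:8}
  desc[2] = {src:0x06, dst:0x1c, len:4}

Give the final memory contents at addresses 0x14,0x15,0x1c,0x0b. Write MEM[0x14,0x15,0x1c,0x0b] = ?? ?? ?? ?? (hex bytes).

D0: mem[0x24..0x2a] <- [25 62 df 30 e4 a6 3a]
D1: mem[0x0e..0x15] <- [37 e8 21 d9 c9 25 62 df]
D2: mem[0x1c..0x1f] <- [25 62 df 30]
query mem[0x14]=0x62, mem[0x15]=0xdf, mem[0x1c]=0x25, mem[0x0b]=0xa6

MEM[0x14,0x15,0x1c,0x0b] = 62 df 25 a6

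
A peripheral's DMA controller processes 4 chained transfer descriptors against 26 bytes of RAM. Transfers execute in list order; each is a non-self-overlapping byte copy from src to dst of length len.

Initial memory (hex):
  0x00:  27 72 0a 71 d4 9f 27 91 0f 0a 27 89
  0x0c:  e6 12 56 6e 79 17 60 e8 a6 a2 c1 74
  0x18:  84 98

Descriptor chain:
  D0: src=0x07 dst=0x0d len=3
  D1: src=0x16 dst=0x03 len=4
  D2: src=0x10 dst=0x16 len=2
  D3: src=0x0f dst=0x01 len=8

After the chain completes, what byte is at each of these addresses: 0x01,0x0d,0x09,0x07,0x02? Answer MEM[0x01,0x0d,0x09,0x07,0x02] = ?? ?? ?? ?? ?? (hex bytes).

D0: mem[0x0d..0x0f] <- [91 0f 0a]
D1: mem[0x03..0x06] <- [c1 74 84 98]
D2: mem[0x16..0x17] <- [79 17]
D3: mem[0x01..0x08] <- [0a 79 17 60 e8 a6 a2 79]
query mem[0x01]=0x0a, mem[0x0d]=0x91, mem[0x09]=0x0a, mem[0x07]=0xa2, mem[0x02]=0x79

MEM[0x01,0x0d,0x09,0x07,0x02] = 0a 91 0a a2 79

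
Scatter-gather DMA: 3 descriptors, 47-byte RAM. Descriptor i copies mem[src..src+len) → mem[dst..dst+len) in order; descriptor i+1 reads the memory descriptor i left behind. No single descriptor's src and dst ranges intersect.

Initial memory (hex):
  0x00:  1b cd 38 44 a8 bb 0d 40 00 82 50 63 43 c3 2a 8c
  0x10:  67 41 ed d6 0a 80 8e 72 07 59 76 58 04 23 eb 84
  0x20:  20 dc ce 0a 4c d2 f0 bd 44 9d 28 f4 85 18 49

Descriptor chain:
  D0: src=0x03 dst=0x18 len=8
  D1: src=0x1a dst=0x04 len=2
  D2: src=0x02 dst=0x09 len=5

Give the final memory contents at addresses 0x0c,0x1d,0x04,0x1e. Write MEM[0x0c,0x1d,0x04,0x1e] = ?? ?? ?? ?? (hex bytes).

[0] 0x03->0x18 len=8 : 44 a8 bb 0d 40 00 82 50
[1] 0x1a->0x04 len=2 : bb 0d
[2] 0x02->0x09 len=5 : 38 44 bb 0d 0d
query mem[0x0c]=0x0d, mem[0x1d]=0x00, mem[0x04]=0xbb, mem[0x1e]=0x82

MEM[0x0c,0x1d,0x04,0x1e] = 0d 00 bb 82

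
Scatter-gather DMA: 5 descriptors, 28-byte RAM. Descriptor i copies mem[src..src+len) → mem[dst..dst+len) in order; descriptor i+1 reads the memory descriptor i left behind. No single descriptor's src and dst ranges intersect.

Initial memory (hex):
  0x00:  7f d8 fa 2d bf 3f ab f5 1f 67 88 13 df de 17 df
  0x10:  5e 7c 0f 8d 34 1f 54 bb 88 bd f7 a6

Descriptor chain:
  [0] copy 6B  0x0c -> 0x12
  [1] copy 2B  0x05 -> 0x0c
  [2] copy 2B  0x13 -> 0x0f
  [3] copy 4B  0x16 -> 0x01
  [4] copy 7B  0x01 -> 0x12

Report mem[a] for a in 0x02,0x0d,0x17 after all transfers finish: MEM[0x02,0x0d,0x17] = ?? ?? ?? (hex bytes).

MEM[0x02,0x0d,0x17] = 7c ab ab

  after D0: wrote 6B at 0x12 = dfde17df5e7c
  after D1: wrote 2B at 0x0c = 3fab
  after D2: wrote 2B at 0x0f = de17
  after D3: wrote 4B at 0x01 = 5e7c88bd
  after D4: wrote 7B at 0x12 = 5e7c88bd3fabf5
query mem[0x02]=0x7c, mem[0x0d]=0xab, mem[0x17]=0xab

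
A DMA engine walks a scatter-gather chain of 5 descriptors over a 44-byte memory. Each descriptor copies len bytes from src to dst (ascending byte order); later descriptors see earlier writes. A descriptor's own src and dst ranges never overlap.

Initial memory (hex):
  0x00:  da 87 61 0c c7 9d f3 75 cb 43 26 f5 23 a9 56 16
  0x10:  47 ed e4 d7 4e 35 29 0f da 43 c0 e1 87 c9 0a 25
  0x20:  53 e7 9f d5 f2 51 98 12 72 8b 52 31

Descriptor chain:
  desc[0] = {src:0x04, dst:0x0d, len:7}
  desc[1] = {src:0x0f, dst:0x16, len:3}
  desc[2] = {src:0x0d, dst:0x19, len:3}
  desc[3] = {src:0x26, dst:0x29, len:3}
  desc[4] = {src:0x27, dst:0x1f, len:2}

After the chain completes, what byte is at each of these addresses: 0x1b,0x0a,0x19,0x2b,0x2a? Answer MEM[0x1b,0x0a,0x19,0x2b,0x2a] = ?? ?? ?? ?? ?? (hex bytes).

MEM[0x1b,0x0a,0x19,0x2b,0x2a] = f3 26 c7 72 12

D0: mem[0x0d..0x13] <- [c7 9d f3 75 cb 43 26]
D1: mem[0x16..0x18] <- [f3 75 cb]
D2: mem[0x19..0x1b] <- [c7 9d f3]
D3: mem[0x29..0x2b] <- [98 12 72]
D4: mem[0x1f..0x20] <- [12 72]
query mem[0x1b]=0xf3, mem[0x0a]=0x26, mem[0x19]=0xc7, mem[0x2b]=0x72, mem[0x2a]=0x12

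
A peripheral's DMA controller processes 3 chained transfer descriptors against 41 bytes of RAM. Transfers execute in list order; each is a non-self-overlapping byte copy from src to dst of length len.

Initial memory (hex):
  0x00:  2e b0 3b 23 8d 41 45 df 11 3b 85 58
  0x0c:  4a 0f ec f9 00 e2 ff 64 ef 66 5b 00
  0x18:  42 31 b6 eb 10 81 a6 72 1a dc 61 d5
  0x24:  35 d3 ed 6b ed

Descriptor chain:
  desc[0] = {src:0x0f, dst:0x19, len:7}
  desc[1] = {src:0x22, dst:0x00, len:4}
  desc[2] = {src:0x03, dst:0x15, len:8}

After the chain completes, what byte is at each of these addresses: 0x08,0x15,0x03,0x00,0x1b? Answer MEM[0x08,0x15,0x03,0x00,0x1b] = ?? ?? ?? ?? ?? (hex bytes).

MEM[0x08,0x15,0x03,0x00,0x1b] = 11 d3 d3 61 3b

D0: mem[0x19..0x1f] <- [f9 00 e2 ff 64 ef 66]
D1: mem[0x00..0x03] <- [61 d5 35 d3]
D2: mem[0x15..0x1c] <- [d3 8d 41 45 df 11 3b 85]
query mem[0x08]=0x11, mem[0x15]=0xd3, mem[0x03]=0xd3, mem[0x00]=0x61, mem[0x1b]=0x3b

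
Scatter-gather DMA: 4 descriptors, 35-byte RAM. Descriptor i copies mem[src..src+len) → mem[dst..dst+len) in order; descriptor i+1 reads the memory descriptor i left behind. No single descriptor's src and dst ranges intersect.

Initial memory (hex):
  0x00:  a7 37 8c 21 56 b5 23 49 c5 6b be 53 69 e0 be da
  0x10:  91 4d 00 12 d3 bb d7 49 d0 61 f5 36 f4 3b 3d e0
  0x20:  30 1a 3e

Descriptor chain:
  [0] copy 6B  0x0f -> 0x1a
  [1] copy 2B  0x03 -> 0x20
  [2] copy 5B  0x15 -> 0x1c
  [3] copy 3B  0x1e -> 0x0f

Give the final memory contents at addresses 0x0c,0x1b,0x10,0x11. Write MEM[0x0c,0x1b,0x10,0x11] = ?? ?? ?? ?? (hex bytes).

  after D0: wrote 6B at 0x1a = da914d0012d3
  after D1: wrote 2B at 0x20 = 2156
  after D2: wrote 5B at 0x1c = bbd749d061
  after D3: wrote 3B at 0x0f = 49d061
query mem[0x0c]=0x69, mem[0x1b]=0x91, mem[0x10]=0xd0, mem[0x11]=0x61

MEM[0x0c,0x1b,0x10,0x11] = 69 91 d0 61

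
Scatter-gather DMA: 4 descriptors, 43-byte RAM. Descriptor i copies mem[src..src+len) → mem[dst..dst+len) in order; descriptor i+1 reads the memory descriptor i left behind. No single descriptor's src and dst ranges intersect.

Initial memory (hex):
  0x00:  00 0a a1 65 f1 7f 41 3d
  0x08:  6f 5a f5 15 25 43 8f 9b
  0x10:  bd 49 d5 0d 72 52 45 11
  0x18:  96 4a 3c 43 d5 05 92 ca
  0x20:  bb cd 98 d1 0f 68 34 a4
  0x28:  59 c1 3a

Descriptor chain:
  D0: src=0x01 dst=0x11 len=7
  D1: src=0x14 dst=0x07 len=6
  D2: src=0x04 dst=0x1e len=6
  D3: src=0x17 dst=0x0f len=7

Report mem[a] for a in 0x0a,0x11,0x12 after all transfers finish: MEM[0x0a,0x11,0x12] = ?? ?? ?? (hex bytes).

#0 dst[0x11+7] := {0x0a,0xa1,0x65,0xf1,0x7f,0x41,0x3d}
#1 dst[0x07+6] := {0xf1,0x7f,0x41,0x3d,0x96,0x4a}
#2 dst[0x1e+6] := {0xf1,0x7f,0x41,0xf1,0x7f,0x41}
#3 dst[0x0f+7] := {0x3d,0x96,0x4a,0x3c,0x43,0xd5,0x05}
query mem[0x0a]=0x3d, mem[0x11]=0x4a, mem[0x12]=0x3c

MEM[0x0a,0x11,0x12] = 3d 4a 3c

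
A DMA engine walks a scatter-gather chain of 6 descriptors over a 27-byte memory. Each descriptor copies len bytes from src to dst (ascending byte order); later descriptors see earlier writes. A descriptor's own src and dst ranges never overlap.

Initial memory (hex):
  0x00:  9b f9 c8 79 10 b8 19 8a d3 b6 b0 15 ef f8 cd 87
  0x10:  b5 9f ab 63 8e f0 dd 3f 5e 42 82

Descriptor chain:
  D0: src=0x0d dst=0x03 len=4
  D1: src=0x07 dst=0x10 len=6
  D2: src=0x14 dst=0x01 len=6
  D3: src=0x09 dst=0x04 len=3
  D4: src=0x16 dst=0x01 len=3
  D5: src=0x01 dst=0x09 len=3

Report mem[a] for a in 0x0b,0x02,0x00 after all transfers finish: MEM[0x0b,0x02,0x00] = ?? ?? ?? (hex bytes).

MEM[0x0b,0x02,0x00] = 5e 3f 9b

#0 dst[0x03+4] := {0xf8,0xcd,0x87,0xb5}
#1 dst[0x10+6] := {0x8a,0xd3,0xb6,0xb0,0x15,0xef}
#2 dst[0x01+6] := {0x15,0xef,0xdd,0x3f,0x5e,0x42}
#3 dst[0x04+3] := {0xb6,0xb0,0x15}
#4 dst[0x01+3] := {0xdd,0x3f,0x5e}
#5 dst[0x09+3] := {0xdd,0x3f,0x5e}
query mem[0x0b]=0x5e, mem[0x02]=0x3f, mem[0x00]=0x9b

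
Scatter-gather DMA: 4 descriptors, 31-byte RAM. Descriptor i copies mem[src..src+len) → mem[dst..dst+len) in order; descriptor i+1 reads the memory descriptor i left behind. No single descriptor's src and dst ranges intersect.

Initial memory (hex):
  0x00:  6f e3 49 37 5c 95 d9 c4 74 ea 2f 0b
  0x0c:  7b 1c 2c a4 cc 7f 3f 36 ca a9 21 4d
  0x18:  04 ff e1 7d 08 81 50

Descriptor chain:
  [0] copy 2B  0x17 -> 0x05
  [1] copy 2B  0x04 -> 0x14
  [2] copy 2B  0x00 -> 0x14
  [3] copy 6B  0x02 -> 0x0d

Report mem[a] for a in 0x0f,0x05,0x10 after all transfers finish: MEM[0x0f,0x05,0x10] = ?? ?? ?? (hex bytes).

D0: mem[0x05..0x06] <- [4d 04]
D1: mem[0x14..0x15] <- [5c 4d]
D2: mem[0x14..0x15] <- [6f e3]
D3: mem[0x0d..0x12] <- [49 37 5c 4d 04 c4]
query mem[0x0f]=0x5c, mem[0x05]=0x4d, mem[0x10]=0x4d

MEM[0x0f,0x05,0x10] = 5c 4d 4d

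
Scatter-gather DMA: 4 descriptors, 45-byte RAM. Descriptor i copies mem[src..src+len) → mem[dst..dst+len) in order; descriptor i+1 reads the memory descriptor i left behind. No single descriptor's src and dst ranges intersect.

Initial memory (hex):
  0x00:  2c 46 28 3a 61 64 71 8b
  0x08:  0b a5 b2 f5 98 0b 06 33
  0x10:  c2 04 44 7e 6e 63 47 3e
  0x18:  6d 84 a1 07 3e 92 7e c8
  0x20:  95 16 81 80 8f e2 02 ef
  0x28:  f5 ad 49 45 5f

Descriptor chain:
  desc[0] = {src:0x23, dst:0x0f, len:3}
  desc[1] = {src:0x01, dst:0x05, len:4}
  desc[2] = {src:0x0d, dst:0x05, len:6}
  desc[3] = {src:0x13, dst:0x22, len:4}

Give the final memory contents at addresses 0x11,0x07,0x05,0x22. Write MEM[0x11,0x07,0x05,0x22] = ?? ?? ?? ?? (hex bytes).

MEM[0x11,0x07,0x05,0x22] = e2 80 0b 7e

#0 dst[0x0f+3] := {0x80,0x8f,0xe2}
#1 dst[0x05+4] := {0x46,0x28,0x3a,0x61}
#2 dst[0x05+6] := {0x0b,0x06,0x80,0x8f,0xe2,0x44}
#3 dst[0x22+4] := {0x7e,0x6e,0x63,0x47}
query mem[0x11]=0xe2, mem[0x07]=0x80, mem[0x05]=0x0b, mem[0x22]=0x7e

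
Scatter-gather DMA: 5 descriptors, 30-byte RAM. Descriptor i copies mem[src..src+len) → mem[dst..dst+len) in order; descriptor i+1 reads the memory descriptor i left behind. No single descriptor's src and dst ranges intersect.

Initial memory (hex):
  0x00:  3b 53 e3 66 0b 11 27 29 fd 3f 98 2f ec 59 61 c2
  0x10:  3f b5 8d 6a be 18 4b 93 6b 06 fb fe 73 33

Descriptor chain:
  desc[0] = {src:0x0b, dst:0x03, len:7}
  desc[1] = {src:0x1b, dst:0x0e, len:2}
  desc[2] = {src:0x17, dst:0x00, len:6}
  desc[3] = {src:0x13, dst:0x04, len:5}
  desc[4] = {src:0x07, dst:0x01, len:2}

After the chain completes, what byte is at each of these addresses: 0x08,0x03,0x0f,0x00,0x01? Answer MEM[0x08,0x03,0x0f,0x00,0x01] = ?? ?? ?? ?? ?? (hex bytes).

  after D0: wrote 7B at 0x03 = 2fec5961c23fb5
  after D1: wrote 2B at 0x0e = fe73
  after D2: wrote 6B at 0x00 = 936b06fbfe73
  after D3: wrote 5B at 0x04 = 6abe184b93
  after D4: wrote 2B at 0x01 = 4b93
query mem[0x08]=0x93, mem[0x03]=0xfb, mem[0x0f]=0x73, mem[0x00]=0x93, mem[0x01]=0x4b

MEM[0x08,0x03,0x0f,0x00,0x01] = 93 fb 73 93 4b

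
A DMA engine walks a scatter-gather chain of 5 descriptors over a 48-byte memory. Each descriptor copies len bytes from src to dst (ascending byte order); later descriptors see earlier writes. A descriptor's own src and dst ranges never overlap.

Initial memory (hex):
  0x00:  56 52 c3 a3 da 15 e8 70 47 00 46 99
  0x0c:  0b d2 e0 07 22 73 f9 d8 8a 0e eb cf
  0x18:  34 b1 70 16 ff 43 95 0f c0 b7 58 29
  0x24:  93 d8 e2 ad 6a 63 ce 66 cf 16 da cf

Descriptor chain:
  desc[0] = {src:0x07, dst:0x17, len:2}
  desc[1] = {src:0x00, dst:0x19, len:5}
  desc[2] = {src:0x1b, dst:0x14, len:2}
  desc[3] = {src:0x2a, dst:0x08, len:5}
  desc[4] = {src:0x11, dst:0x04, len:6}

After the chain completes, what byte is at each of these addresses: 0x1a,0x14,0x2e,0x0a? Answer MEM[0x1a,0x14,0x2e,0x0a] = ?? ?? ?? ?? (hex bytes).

#0 dst[0x17+2] := {0x70,0x47}
#1 dst[0x19+5] := {0x56,0x52,0xc3,0xa3,0xda}
#2 dst[0x14+2] := {0xc3,0xa3}
#3 dst[0x08+5] := {0xce,0x66,0xcf,0x16,0xda}
#4 dst[0x04+6] := {0x73,0xf9,0xd8,0xc3,0xa3,0xeb}
query mem[0x1a]=0x52, mem[0x14]=0xc3, mem[0x2e]=0xda, mem[0x0a]=0xcf

MEM[0x1a,0x14,0x2e,0x0a] = 52 c3 da cf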